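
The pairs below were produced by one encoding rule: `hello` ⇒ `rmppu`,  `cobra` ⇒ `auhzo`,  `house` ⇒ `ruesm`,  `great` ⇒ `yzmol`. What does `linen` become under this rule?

h(7)→r(17) and e(4)→m(12) fit y≡19x+14 (mod 26); the inverse of 19 mod 26 is 11. Treating letters as 0–25, the rule is x ↦ 19x + 14 (mod 26).
Applying it to linen: l(11)→19·11+14≡15=p; i(8)→19·8+14≡10=k; n(13)→19·13+14≡1=b; e(4)→19·4+14≡12=m; n(13)→19·13+14≡1=b (all mod 26).

pkbmb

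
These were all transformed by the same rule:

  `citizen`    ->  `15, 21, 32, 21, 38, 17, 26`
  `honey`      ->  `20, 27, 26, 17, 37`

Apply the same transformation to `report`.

c is letter #3 and maps to 15: an offset of 12. Each letter is replaced by its alphabet position (a=1..z=26) + 12.
For report: r=18→30, e=5→17, p=16→28, o=15→27, r=18→30, t=20→32.

30, 17, 28, 27, 30, 32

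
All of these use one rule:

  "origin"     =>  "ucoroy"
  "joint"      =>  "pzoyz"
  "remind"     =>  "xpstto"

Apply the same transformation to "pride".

vcook

Shifts by position in origin: pos 0: o→u (+6), pos 1: r→c (+11), pos 2: i→o (+6), pos 3: g→r (+11) — repeating every 2. The shifts repeat in a cycle of length 2: positions 0,1,… shift by +6, +11, then the pattern repeats.
Applying it to pride: p+6=v, r+11=c, i+6=o, d+11=o, e+6=k.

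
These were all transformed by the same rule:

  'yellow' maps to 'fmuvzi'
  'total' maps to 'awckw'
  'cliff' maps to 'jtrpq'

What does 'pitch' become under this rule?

In yellow: y→f is +7, e→m is +8, l→u is +9, l→v is +10 — the shift increases by 1 each position. Letter i (0-indexed) is shifted by i+7, so successive shifts are 7, 8, 9, ….
On pitch: p+7=w, i+8=q, t+9=c, c+10=m, h+11=s.

wqcms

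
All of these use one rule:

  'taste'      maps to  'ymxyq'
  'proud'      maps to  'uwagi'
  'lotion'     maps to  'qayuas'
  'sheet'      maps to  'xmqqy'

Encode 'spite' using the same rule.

The shift depends on letter class: consonant t→y is +5, but vowel a→m is +12. The rule splits by letter class: vowels +12, consonants +5.
Applying it to spite: s(cons)+5=x, p(cons)+5=u, i(vowel)+12=u, t(cons)+5=y, e(vowel)+12=q.

xuuyq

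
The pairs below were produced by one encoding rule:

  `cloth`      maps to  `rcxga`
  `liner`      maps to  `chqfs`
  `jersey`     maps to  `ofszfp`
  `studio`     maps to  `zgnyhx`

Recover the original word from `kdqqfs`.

banner

c(2)→r(17) and l(11)→c(2) fit y≡7x+3 (mod 26); the inverse of 7 mod 26 is 15. This is an affine cipher: with a=0,…,z=25, each position x becomes (7x+3) mod 26.
Undoing it on kdqqfs: k(10)→15·(10−3)≡1=b; d(3)→15·(3−3)≡0=a; q(16)→15·(16−3)≡13=n; q(16)→15·(16−3)≡13=n; f(5)→15·(5−3)≡4=e; s(18)→15·(18−3)≡17=r (all mod 26).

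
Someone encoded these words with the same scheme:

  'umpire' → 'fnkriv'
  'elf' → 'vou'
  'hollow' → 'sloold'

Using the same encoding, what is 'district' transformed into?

Each pair mirrors across the alphabet (u↔f, m↔n, p↔k): positions sum to 25. Each letter is replaced by its mirror in the alphabet: a↔z, b↔y, c↔x, and so on (the Atbash cipher).
For district: d↔w, i↔r, s↔h, t↔g, r↔i, i↔r, c↔x, t↔g.

wrhgirxg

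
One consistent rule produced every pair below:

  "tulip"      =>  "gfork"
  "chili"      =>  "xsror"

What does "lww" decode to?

odd

Each pair mirrors across the alphabet (t↔g, u↔f, l↔o): positions sum to 25. Each letter is replaced by its mirror in the alphabet: a↔z, b↔y, c↔x, and so on (the Atbash cipher).
Reversing it on lww: l↔o, w↔d, w↔d.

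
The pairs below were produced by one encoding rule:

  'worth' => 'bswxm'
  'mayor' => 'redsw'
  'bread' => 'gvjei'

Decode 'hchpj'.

cycle

Shifts by position in worth: pos 0: w→b (+5), pos 1: o→s (+4), pos 2: r→w (+5), pos 3: t→x (+4) — repeating every 2. The shifts repeat in a cycle of length 2: positions 0,1,… shift by +5, +4, then the pattern repeats.
Decoding hchpj: h−5=c, c−4=y, h−5=c, p−4=l, j−5=e.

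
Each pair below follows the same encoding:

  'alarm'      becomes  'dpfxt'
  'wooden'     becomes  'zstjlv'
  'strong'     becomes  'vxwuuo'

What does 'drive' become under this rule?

gvnbl

In alarm: a→d is +3, l→p is +4, a→f is +5, r→x is +6 — the shift increases by 1 each position. The shift increases by 1 at each position, starting from +3: 3, 4, 5, ….
On drive: d+3=g, r+4=v, i+5=n, v+6=b, e+7=l.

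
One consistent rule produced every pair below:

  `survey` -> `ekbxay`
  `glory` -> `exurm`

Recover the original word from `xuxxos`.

The output letters match the input read backwards, each shifted +6: survey reversed is yevrus. The word is reversed, then every letter is shifted forward by 6.
Undoing it on xuxxos: shift back: x−6=r, u−6=o, x−6=r, x−6=r, o−6=i, s−6=m → rorrim; then reverse → mirror.

mirror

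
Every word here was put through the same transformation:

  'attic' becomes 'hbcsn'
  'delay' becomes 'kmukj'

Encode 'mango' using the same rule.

In attic: a→h is +7, t→b is +8, t→c is +9, i→s is +10 — the shift increases by 1 each position. Each letter shifts forward by (position + 7), i.e. 7, 8, 9, … — the shift grows by one for each successive letter.
On mango: m+7=t, a+8=i, n+9=w, g+10=q, o+11=z.

tiwqz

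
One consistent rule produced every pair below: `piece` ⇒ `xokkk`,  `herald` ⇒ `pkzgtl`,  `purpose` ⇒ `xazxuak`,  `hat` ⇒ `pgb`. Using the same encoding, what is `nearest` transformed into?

Two shifts are in play — +6 for a/e/i/o/u, +8 for every other letter.
Applying it to nearest: n(cons)+8=v, e(vowel)+6=k, a(vowel)+6=g, r(cons)+8=z, e(vowel)+6=k, s(cons)+8=a, t(cons)+8=b.

vkgzkab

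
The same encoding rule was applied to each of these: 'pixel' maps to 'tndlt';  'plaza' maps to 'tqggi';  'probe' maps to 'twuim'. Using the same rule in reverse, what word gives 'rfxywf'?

In pixel: p→t is +4, i→n is +5, x→d is +6, e→l is +7 — the shift increases by 1 each position. Each letter shifts forward by (position + 4), i.e. 4, 5, 6, … — the shift grows by one for each successive letter.
Reversing it on rfxywf: r−4=n, f−5=a, x−6=r, y−7=r, w−8=o, f−9=w.

narrow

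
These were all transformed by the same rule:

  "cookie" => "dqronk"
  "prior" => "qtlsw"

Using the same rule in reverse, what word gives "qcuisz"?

parent

Letter i (0-indexed) is shifted by i+1, so successive shifts are 1, 2, 3, ….
Reversing it on qcuisz: q−1=p, c−2=a, u−3=r, i−4=e, s−5=n, z−6=t.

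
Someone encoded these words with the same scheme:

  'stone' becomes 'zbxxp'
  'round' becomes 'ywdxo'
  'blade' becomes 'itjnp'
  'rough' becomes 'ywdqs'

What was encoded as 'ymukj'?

In stone: s→z is +7, t→b is +8, o→x is +9, n→x is +10 — the shift increases by 1 each position. The shift increases by 1 at each position, starting from +7: 7, 8, 9, ….
Reversing it on ymukj: y−7=r, m−8=e, u−9=l, k−10=a, j−11=y.

relay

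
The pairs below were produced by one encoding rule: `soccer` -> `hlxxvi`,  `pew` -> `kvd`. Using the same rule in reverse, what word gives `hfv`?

sue

This is the alphabet-reversal cipher (Atbash): a becomes z, b becomes y, etc.
Decoding hfv: h↔s, f↔u, v↔e.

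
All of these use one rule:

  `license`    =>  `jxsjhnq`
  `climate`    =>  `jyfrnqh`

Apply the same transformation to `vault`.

yqzfa

The output letters match the input read backwards, each shifted +5: license reversed is esnecil. Two steps: reverse the string, then apply a Caesar shift of +5.
On vault: reverse → tluav; then shift: t+5=y, l+5=q, u+5=z, a+5=f, v+5=a.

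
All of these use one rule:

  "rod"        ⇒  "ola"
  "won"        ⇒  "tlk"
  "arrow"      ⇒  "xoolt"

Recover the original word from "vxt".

Compare letters: r→o is +23, o→l is +23, d→a is +23 — a constant shift. Every letter moves 23 places later in the alphabet, wrapping around z→a.
Reversing it on vxt: v−23=y, x−23=a, t−23=w.

yaw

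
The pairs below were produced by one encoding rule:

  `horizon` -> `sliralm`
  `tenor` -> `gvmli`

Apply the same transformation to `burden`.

yfiwvm

Each pair mirrors across the alphabet (h↔s, o↔l, r↔i): positions sum to 25. Letters are reflected about the middle of the alphabet (position → 25−position): Atbash.
For burden: b↔y, u↔f, r↔i, d↔w, e↔v, n↔m.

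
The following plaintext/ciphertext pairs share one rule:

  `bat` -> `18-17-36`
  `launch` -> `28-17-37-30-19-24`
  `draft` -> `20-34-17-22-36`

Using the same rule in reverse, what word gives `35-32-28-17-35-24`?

b is letter #2 and maps to 18: an offset of 16. Each letter is replaced by its alphabet position (a=1..z=26) + 16.
Reversing it on 35-32-28-17-35-24: 35→(35−16)÷1=19=s, 32→(32−16)÷1=16=p, 28→(28−16)÷1=12=l, 17→(17−16)÷1=1=a, 35→(35−16)÷1=19=s, 24→(24−16)÷1=8=h.

splash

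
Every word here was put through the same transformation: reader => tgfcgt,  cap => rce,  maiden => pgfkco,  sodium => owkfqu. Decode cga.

yea

Read the word backwards and shift each letter +2.
Reversing it on cga: shift back: c−2=a, g−2=e, a−2=y → aey; then reverse → yea.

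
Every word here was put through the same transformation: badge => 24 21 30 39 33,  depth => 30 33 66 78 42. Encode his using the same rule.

42 45 75

b(#2)→24 and a(#1)→21: differences scale by 3, so n = 3·pos + 18. Each letter becomes 3×(its alphabet position, a=1..z=26) + 18.
For his: h=8→42, i=9→45, s=19→75.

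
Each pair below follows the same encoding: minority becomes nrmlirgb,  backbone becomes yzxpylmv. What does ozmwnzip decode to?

landmark

Each pair mirrors across the alphabet (m↔n, i↔r, n↔m): positions sum to 25. This is the alphabet-reversal cipher (Atbash): a becomes z, b becomes y, etc.
Reversing it on ozmwnzip: o↔l, z↔a, m↔n, w↔d, n↔m, z↔a, i↔r, p↔k.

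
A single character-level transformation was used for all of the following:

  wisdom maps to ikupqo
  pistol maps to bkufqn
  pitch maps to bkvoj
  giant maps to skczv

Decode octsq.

cargo

Shifts by position in wisdom: pos 0: w→i (+12), pos 1: i→k (+2), pos 2: s→u (+2), pos 3: d→p (+12), pos 4: o→q (+2), pos 5: m→o (+2) — repeating every 3. A repeating key of period 3 is used — shifts +12, +2, +2 over and over.
Reversing it on octsq: o−12=c, c−2=a, t−2=r, s−12=g, q−2=o.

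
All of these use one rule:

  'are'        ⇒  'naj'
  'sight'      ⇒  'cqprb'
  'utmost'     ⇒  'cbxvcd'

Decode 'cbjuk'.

blast

Two steps: reverse the string, then apply a Caesar shift of +9.
Undoing it on cbjuk: shift back: c−9=t, b−9=s, j−9=a, u−9=l, k−9=b → tsalb; then reverse → blast.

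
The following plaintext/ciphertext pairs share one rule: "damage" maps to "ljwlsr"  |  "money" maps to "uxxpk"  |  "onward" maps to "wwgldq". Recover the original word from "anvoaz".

In damage: d→l is +8, a→j is +9, m→w is +10, a→l is +11 — the shift increases by 1 each position. Each letter shifts forward by (position + 8), i.e. 8, 9, 10, … — the shift grows by one for each successive letter.
Reversing it on anvoaz: a−8=s, n−9=e, v−10=l, o−11=d, a−12=o, z−13=m.

seldom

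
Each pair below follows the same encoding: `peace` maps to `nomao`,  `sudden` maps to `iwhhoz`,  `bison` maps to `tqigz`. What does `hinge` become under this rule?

jqzco

Each letter's alphabet position (a=0..z=25) is mapped through 7·x+12 mod 26 — an affine cipher.
For hinge: h(7)→7·7+12≡9=j; i(8)→7·8+12≡16=q; n(13)→7·13+12≡25=z; g(6)→7·6+12≡2=c; e(4)→7·4+12≡14=o (all mod 26).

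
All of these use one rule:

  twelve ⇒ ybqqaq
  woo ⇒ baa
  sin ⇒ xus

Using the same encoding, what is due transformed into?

igq

The shift depends on letter class: consonant t→y is +5, but vowel e→q is +12. Vowels shift forward by 12 and consonants shift forward by 5.
For due: d(cons)+5=i, u(vowel)+12=g, e(vowel)+12=q.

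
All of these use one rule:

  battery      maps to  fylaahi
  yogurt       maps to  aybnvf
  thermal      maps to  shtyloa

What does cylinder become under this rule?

ylkupsfj

Two steps: reverse the string, then apply a Caesar shift of +7.
On cylinder: reverse → rednilyc; then shift: r+7=y, e+7=l, d+7=k, n+7=u, i+7=p, l+7=s, y+7=f, c+7=j.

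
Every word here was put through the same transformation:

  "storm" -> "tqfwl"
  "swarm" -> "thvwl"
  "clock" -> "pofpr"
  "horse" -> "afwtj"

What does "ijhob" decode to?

s(18)→t(19) and t(19)→q(16) fit y≡23x+21 (mod 26); the inverse of 23 mod 26 is 17. This is an affine cipher: with a=0,…,z=25, each position x becomes (23x+21) mod 26.
Decoding ijhob: i(8)→17·(8−21)≡13=n; j(9)→17·(9−21)≡4=e; h(7)→17·(7−21)≡22=w; o(14)→17·(14−21)≡11=l; b(1)→17·(1−21)≡24=y (all mod 26).

newly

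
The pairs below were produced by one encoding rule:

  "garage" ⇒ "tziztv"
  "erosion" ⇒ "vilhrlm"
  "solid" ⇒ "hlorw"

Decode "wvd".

dew

Each letter is replaced by its mirror in the alphabet: a↔z, b↔y, c↔x, and so on (the Atbash cipher).
Reversing it on wvd: w↔d, v↔e, d↔w.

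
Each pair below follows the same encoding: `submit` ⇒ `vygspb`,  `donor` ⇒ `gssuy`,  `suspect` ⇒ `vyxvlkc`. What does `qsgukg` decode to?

nobody

In submit: s→v is +3, u→y is +4, b→g is +5, m→s is +6 — the shift increases by 1 each position. The shift increases by 1 at each position, starting from +3: 3, 4, 5, ….
Reversing it on qsgukg: q−3=n, s−4=o, g−5=b, u−6=o, k−7=d, g−8=y.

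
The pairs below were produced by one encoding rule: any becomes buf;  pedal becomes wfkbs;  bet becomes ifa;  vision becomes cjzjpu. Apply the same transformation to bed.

ifk

The shift depends on letter class: consonant n→u is +7, but vowel a→b is +1. Two shifts are in play — +1 for a/e/i/o/u, +7 for every other letter.
For bed: b(cons)+7=i, e(vowel)+1=f, d(cons)+7=k.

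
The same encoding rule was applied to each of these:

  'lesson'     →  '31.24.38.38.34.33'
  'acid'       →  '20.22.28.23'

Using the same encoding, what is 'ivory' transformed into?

l is letter #12 and maps to 31: an offset of 19. Letters become their 1-based position plus 19 (so a→20, b→21, …).
For ivory: i=9→28, v=22→41, o=15→34, r=18→37, y=25→44.

28.41.34.37.44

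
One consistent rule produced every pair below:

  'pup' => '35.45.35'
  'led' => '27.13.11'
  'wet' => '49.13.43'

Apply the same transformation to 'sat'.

41.5.43

p(#16)→35 and u(#21)→45: differences scale by 2, so n = 2·pos + 3. With a=1..z=26, the number is 2·pos + 3.
On sat: s=19→41, a=1→5, t=20→43.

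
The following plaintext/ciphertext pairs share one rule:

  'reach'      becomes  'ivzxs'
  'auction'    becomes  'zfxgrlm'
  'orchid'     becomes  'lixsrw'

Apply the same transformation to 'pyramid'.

This is the alphabet-reversal cipher (Atbash): a becomes z, b becomes y, etc.
Applying it to pyramid: p↔k, y↔b, r↔i, a↔z, m↔n, i↔r, d↔w.

kbiznrw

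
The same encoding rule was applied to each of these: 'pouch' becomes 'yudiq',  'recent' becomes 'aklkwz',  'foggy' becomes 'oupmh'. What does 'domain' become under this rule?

A repeating key of period 2 is used — shifts +9, +6 over and over.
On domain: d+9=m, o+6=u, m+9=v, a+6=g, i+9=r, n+6=t.

muvgrt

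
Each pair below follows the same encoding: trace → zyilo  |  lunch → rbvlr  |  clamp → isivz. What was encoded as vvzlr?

porch

Letter i (0-indexed) is shifted by i+6, so successive shifts are 6, 7, 8, ….
Undoing it on vvzlr: v−6=p, v−7=o, z−8=r, l−9=c, r−10=h.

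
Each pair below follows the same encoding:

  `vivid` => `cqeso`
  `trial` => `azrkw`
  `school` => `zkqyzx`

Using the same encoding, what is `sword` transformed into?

In vivid: v→c is +7, i→q is +8, v→e is +9, i→s is +10 — the shift increases by 1 each position. The shift increases by 1 at each position, starting from +7: 7, 8, 9, ….
Applying it to sword: s+7=z, w+8=e, o+9=x, r+10=b, d+11=o.

zexbo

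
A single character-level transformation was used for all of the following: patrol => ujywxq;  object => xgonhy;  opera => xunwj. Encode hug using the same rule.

The rule splits by letter class: vowels +9, consonants +5.
On hug: h(cons)+5=m, u(vowel)+9=d, g(cons)+5=l.

mdl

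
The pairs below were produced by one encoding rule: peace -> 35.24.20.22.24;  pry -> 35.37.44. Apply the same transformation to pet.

35.24.39

p is letter #16 and maps to 35: an offset of 19. Letters become their 1-based position plus 19 (so a→20, b→21, …).
Applying it to pet: p=16→35, e=5→24, t=20→39.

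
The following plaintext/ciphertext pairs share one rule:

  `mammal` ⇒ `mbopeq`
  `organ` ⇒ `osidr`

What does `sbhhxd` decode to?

In mammal: m→m is +0, a→b is +1, m→o is +2, m→p is +3 — the shift increases by 1 each position. Each letter shifts forward by its position index (0, 1, 2, …) — the shift grows by one for each successive letter.
Reversing it on sbhhxd: s−0=s, b−1=a, h−2=f, h−3=e, x−4=t, d−5=y.

safety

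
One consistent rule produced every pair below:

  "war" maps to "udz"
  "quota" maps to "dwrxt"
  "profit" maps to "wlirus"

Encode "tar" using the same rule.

udw

The output letters match the input read backwards, each shifted +3: war reversed is raw. Two steps: reverse the string, then apply a Caesar shift of +3.
On tar: reverse → rat; then shift: r+3=u, a+3=d, t+3=w.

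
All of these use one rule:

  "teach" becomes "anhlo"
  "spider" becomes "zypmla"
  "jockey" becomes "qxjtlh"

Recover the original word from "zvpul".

It's a Vigenère-style cipher with numeric key [7,9]: position i shifts by key[i mod 2].
Decoding zvpul: z−7=s, v−9=m, p−7=i, u−9=l, l−7=e.

smile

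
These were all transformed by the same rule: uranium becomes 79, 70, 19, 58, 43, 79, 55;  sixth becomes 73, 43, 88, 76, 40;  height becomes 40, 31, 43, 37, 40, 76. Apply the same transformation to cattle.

u(#21)→79 and r(#18)→70: differences scale by 3, so n = 3·pos + 16. With a=1..z=26, the number is 3·pos + 16.
On cattle: c=3→25, a=1→19, t=20→76, t=20→76, l=12→52, e=5→31.

25, 19, 76, 76, 52, 31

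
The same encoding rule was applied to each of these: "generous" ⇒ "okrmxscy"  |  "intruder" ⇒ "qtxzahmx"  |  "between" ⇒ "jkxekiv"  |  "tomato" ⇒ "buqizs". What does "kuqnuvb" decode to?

comfort

Shifts by position in generous: pos 0: g→o (+8), pos 1: e→k (+6), pos 2: n→r (+4), pos 3: e→m (+8), pos 4: r→x (+6), pos 5: o→s (+4) — repeating every 3. A repeating key of period 3 is used — shifts +8, +6, +4 over and over.
Reversing it on kuqnuvb: k−8=c, u−6=o, q−4=m, n−8=f, u−6=o, v−4=r, b−8=t.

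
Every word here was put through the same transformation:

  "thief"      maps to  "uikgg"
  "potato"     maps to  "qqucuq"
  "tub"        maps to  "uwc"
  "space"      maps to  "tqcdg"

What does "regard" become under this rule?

The shift depends on letter class: consonant t→u is +1, but vowel i→k is +2. Vowels shift forward by 2 and consonants shift forward by 1.
For regard: r(cons)+1=s, e(vowel)+2=g, g(cons)+1=h, a(vowel)+2=c, r(cons)+1=s, d(cons)+1=e.

sghcse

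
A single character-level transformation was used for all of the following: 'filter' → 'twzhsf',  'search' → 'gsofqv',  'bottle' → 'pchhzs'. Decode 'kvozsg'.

It's a constant shift of +14 (ROT14).
Reversing it on kvozsg: k−14=w, v−14=h, o−14=a, z−14=l, s−14=e, g−14=s.

whales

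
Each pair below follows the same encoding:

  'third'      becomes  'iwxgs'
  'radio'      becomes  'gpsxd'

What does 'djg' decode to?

Compare letters: t→i is +15, h→w is +15, i→x is +15 — a constant shift. Each letter is shifted forward by 15 in the alphabet (a Caesar shift of +15).
Undoing it on djg: d−15=o, j−15=u, g−15=r.

our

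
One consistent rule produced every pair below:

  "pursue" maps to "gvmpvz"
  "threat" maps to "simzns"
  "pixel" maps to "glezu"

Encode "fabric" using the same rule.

p(15)→g(6) and u(20)→v(21) fit y≡3x+13 (mod 26); the inverse of 3 mod 26 is 9. Treating letters as 0–25, the rule is x ↦ 3x + 13 (mod 26).
On fabric: f(5)→3·5+13≡2=c; a(0)→3·0+13≡13=n; b(1)→3·1+13≡16=q; r(17)→3·17+13≡12=m; i(8)→3·8+13≡11=l; c(2)→3·2+13≡19=t (all mod 26).

cnqmlt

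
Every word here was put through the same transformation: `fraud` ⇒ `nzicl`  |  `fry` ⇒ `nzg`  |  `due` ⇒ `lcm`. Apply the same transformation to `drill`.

Compare letters: f→n is +8, r→z is +8, a→i is +8 — a constant shift. This is a Caesar cipher with shift 8.
Applying it to drill: d+8=l, r+8=z, i+8=q, l+8=t, l+8=t.

lzqtt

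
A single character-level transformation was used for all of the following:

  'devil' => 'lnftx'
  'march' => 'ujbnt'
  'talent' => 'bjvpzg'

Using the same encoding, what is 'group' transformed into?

oayfb

In devil: d→l is +8, e→n is +9, v→f is +10, i→t is +11 — the shift increases by 1 each position. Letter i (0-indexed) is shifted by i+8, so successive shifts are 8, 9, 10, ….
Applying it to group: g+8=o, r+9=a, o+10=y, u+11=f, p+12=b.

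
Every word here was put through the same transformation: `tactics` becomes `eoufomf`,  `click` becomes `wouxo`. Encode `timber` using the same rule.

The output letters match the input read backwards, each shifted +12: tactics reversed is scitcat. The word is reversed, then every letter is shifted forward by 12.
On timber: reverse → rebmit; then shift: r+12=d, e+12=q, b+12=n, m+12=y, i+12=u, t+12=f.

dqnyuf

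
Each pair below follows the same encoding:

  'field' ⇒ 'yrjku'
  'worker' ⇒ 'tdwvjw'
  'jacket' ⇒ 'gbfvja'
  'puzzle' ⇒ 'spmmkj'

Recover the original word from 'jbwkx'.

early

f(5)→y(24) and i(8)→r(17) fit y≡15x+1 (mod 26); the inverse of 15 mod 26 is 7. This is an affine cipher: with a=0,…,z=25, each position x becomes (15x+1) mod 26.
Decoding jbwkx: j(9)→7·(9−1)≡4=e; b(1)→7·(1−1)≡0=a; w(22)→7·(22−1)≡17=r; k(10)→7·(10−1)≡11=l; x(23)→7·(23−1)≡24=y (all mod 26).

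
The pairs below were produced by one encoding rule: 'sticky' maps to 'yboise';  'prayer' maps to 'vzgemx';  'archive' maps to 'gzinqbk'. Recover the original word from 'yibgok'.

Shifts by position in sticky: pos 0: s→y (+6), pos 1: t→b (+8), pos 2: i→o (+6), pos 3: c→i (+6), pos 4: k→s (+8), pos 5: y→e (+6) — repeating every 3. The shifts repeat in a cycle of length 3: positions 0,1,… shift by +6, +8, +6, then the pattern repeats.
Decoding yibgok: y−6=s, i−8=a, b−6=v, g−6=a, o−8=g, k−6=e.

savage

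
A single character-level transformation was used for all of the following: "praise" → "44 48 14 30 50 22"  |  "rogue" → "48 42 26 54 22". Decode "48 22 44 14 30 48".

p(#16)→44 and r(#18)→48: differences scale by 2, so n = 2·pos + 12. The formula is n = 2×(alphabet index, a=1) + 12.
Decoding 48 22 44 14 30 48: 48→(48−12)÷2=18=r, 22→(22−12)÷2=5=e, 44→(44−12)÷2=16=p, 14→(14−12)÷2=1=a, 30→(30−12)÷2=9=i, 48→(48−12)÷2=18=r.

repair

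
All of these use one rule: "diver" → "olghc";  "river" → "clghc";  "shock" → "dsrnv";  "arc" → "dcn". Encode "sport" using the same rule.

darce

The shift depends on letter class: consonant d→o is +11, but vowel i→l is +3. Vowels shift forward by 3 and consonants shift forward by 11.
On sport: s(cons)+11=d, p(cons)+11=a, o(vowel)+3=r, r(cons)+11=c, t(cons)+11=e.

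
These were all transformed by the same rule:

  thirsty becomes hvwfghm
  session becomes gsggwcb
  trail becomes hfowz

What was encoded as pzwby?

Compare letters: t→h is +14, h→v is +14, i→w is +14 — a constant shift. Every letter moves 14 places later in the alphabet, wrapping around z→a.
Decoding pzwby: p−14=b, z−14=l, w−14=i, b−14=n, y−14=k.

blink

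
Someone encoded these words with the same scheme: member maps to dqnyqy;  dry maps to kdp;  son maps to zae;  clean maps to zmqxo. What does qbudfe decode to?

Read the word backwards and shift each letter +12.
Undoing it on qbudfe: shift back: q−12=e, b−12=p, u−12=i, d−12=r, f−12=t, e−12=s → epirts; then reverse → stripe.

stripe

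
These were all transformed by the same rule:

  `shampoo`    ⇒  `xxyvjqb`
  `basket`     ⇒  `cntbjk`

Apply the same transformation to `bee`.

nnk

The output letters match the input read backwards, each shifted +9: shampoo reversed is oopmahs. Two steps: reverse the string, then apply a Caesar shift of +9.
For bee: reverse → eeb; then shift: e+9=n, e+9=n, b+9=k.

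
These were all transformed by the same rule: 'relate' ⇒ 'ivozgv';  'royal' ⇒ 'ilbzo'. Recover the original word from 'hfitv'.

Each pair mirrors across the alphabet (r↔i, e↔v, l↔o): positions sum to 25. Letters are reflected about the middle of the alphabet (position → 25−position): Atbash.
Undoing it on hfitv: h↔s, f↔u, i↔r, t↔g, v↔e.

surge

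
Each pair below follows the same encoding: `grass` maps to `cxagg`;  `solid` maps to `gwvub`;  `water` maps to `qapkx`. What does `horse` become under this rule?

g(6)→c(2) and r(17)→x(23) fit y≡9x+0 (mod 26); the inverse of 9 mod 26 is 3. This is an affine cipher: with a=0,…,z=25, each position x becomes (9x+0) mod 26.
For horse: h(7)→9·7+0≡11=l; o(14)→9·14+0≡22=w; r(17)→9·17+0≡23=x; s(18)→9·18+0≡6=g; e(4)→9·4+0≡10=k (all mod 26).

lwxgk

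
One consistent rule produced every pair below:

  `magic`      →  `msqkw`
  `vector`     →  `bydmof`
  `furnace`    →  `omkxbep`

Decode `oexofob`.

revenue

The word is reversed, then every letter is shifted forward by 10.
Decoding oexofob: shift back: o−10=e, e−10=u, x−10=n, o−10=e, f−10=v, o−10=e, b−10=r → eunever; then reverse → revenue.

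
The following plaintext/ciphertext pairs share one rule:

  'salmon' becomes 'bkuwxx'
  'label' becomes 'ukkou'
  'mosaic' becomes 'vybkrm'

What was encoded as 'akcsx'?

A repeating key of period 2 is used — shifts +9, +10 over and over.
Decoding akcsx: a−9=r, k−10=a, c−9=t, s−10=i, x−9=o.

ratio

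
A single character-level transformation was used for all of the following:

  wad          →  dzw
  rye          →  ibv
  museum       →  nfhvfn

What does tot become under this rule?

Each pair mirrors across the alphabet (w↔d, a↔z, d↔w): positions sum to 25. Each letter is replaced by its mirror in the alphabet: a↔z, b↔y, c↔x, and so on (the Atbash cipher).
For tot: t↔g, o↔l, t↔g.

glg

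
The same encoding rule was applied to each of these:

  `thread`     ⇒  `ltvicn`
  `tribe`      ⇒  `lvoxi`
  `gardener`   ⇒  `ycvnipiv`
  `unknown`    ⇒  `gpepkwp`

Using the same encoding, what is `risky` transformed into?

voqem

t(19)→l(11) and h(7)→t(19) fit y≡21x+2 (mod 26); the inverse of 21 mod 26 is 5. Treating letters as 0–25, the rule is x ↦ 21x + 2 (mod 26).
Applying it to risky: r(17)→21·17+2≡21=v; i(8)→21·8+2≡14=o; s(18)→21·18+2≡16=q; k(10)→21·10+2≡4=e; y(24)→21·24+2≡12=m (all mod 26).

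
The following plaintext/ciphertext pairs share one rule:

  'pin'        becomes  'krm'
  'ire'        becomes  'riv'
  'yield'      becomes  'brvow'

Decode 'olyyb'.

lobby

Letters are reflected about the middle of the alphabet (position → 25−position): Atbash.
Undoing it on olyyb: o↔l, l↔o, y↔b, y↔b, b↔y.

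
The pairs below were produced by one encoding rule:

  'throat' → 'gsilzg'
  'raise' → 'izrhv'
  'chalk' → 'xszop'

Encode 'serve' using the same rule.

hviev

This is the alphabet-reversal cipher (Atbash): a becomes z, b becomes y, etc.
For serve: s↔h, e↔v, r↔i, v↔e, e↔v.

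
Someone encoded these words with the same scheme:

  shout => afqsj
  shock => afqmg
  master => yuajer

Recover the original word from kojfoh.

within

s(18)→a(0) and h(7)→f(5) fit y≡9x+20 (mod 26); the inverse of 9 mod 26 is 3. Treating letters as 0–25, the rule is x ↦ 9x + 20 (mod 26).
Undoing it on kojfoh: k(10)→3·(10−20)≡22=w; o(14)→3·(14−20)≡8=i; j(9)→3·(9−20)≡19=t; f(5)→3·(5−20)≡7=h; o(14)→3·(14−20)≡8=i; h(7)→3·(7−20)≡13=n (all mod 26).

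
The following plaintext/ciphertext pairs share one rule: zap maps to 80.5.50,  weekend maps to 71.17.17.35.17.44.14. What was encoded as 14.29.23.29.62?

z(#26)→80 and a(#1)→5: differences scale by 3, so n = 3·pos + 2. The formula is n = 3×(alphabet index, a=1) + 2.
Undoing it on 14.29.23.29.62: 14→(14−2)÷3=4=d, 29→(29−2)÷3=9=i, 23→(23−2)÷3=7=g, 29→(29−2)÷3=9=i, 62→(62−2)÷3=20=t.

digit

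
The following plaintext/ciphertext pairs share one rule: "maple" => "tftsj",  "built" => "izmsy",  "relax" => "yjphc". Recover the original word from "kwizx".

Shifts by position in maple: pos 0: m→t (+7), pos 1: a→f (+5), pos 2: p→t (+4), pos 3: l→s (+7), pos 4: e→j (+5) — repeating every 3. It's a Vigenère-style cipher with numeric key [7,5,4]: position i shifts by key[i mod 3].
Decoding kwizx: k−7=d, w−5=r, i−4=e, z−7=s, x−5=s.

dress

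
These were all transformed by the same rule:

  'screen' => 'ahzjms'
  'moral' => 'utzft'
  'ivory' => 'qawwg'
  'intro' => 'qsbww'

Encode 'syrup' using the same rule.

Shifts by position in screen: pos 0: s→a (+8), pos 1: c→h (+5), pos 2: r→z (+8), pos 3: e→j (+5) — repeating every 2. A repeating key of period 2 is used — shifts +8, +5 over and over.
Applying it to syrup: s+8=a, y+5=d, r+8=z, u+5=z, p+8=x.

adzzx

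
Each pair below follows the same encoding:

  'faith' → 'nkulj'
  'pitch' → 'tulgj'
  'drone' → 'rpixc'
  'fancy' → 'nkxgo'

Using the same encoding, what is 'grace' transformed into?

f(5)→n(13) and a(0)→k(10) fit y≡11x+10 (mod 26); the inverse of 11 mod 26 is 19. This is an affine cipher: with a=0,…,z=25, each position x becomes (11x+10) mod 26.
On grace: g(6)→11·6+10≡24=y; r(17)→11·17+10≡15=p; a(0)→11·0+10≡10=k; c(2)→11·2+10≡6=g; e(4)→11·4+10≡2=c (all mod 26).

ypkgc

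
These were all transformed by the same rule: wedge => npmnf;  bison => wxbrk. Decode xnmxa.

The output letters match the input read backwards, each shifted +9: wedge reversed is egdew. Read the word backwards and shift each letter +9.
Reversing it on xnmxa: shift back: x−9=o, n−9=e, m−9=d, x−9=o, a−9=r → oedor; then reverse → rodeo.

rodeo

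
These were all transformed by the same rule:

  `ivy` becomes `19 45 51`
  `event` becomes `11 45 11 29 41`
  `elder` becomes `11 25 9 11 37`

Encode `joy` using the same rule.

The formula is n = 2×(alphabet index, a=1) + 1.
For joy: j=10→21, o=15→31, y=25→51.

21 31 51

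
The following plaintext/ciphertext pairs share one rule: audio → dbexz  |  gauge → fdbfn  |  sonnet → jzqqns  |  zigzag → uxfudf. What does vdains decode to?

This is an affine cipher: with a=0,…,z=25, each position x becomes (9x+3) mod 26.
Reversing it on vdains: v(21)→3·(21−3)≡2=c; d(3)→3·(3−3)≡0=a; a(0)→3·(0−3)≡17=r; i(8)→3·(8−3)≡15=p; n(13)→3·(13−3)≡4=e; s(18)→3·(18−3)≡19=t (all mod 26).

carpet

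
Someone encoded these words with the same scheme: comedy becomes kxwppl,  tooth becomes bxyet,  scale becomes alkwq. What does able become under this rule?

In comedy: c→k is +8, o→x is +9, m→w is +10, e→p is +11 — the shift increases by 1 each position. Letter i (0-indexed) is shifted by i+8, so successive shifts are 8, 9, 10, ….
For able: a+8=i, b+9=k, l+10=v, e+11=p.

ikvp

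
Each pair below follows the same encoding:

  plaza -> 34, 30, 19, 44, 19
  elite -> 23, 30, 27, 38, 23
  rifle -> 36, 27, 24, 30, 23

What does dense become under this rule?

p is letter #16 and maps to 34: an offset of 18. Letters become their 1-based position plus 18 (so a→19, b→20, …).
On dense: d=4→22, e=5→23, n=14→32, s=19→37, e=5→23.

22, 23, 32, 37, 23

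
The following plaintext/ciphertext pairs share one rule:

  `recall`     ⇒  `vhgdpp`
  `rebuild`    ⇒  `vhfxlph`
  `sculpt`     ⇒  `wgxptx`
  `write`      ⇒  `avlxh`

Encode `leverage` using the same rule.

The shift depends on letter class: consonant r→v is +4, but vowel e→h is +3. The rule splits by letter class: vowels +3, consonants +4.
On leverage: l(cons)+4=p, e(vowel)+3=h, v(cons)+4=z, e(vowel)+3=h, r(cons)+4=v, a(vowel)+3=d, g(cons)+4=k, e(vowel)+3=h.

phzhvdkh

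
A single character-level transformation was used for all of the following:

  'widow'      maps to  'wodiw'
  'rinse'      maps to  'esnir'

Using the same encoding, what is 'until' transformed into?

litnu

It's just the letters in reverse order.
For until: reverse → litnu.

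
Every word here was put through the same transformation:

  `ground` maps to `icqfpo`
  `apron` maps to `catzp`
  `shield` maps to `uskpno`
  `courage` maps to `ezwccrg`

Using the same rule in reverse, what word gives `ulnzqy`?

Shifts by position in ground: pos 0: g→i (+2), pos 1: r→c (+11), pos 2: o→q (+2), pos 3: u→f (+11) — repeating every 2. The shifts repeat in a cycle of length 2: positions 0,1,… shift by +2, +11, then the pattern repeats.
Reversing it on ulnzqy: u−2=s, l−11=a, n−2=l, z−11=o, q−2=o, y−11=n.

saloon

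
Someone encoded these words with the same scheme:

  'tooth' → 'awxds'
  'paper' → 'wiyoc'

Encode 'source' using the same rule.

In tooth: t→a is +7, o→w is +8, o→x is +9, t→d is +10 — the shift increases by 1 each position. Each letter shifts forward by (position + 7), i.e. 7, 8, 9, … — the shift grows by one for each successive letter.
Applying it to source: s+7=z, o+8=w, u+9=d, r+10=b, c+11=n, e+12=q.

zwdbnq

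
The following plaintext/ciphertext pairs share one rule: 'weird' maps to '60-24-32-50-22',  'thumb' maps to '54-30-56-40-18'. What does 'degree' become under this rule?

Each letter becomes 2×(its alphabet position, a=1..z=26) + 14.
On degree: d=4→22, e=5→24, g=7→28, r=18→50, e=5→24, e=5→24.

22-24-28-50-24-24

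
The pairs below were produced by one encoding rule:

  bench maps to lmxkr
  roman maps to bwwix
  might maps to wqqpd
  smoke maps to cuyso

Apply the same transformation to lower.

vwgmb

It's a Vigenère-style cipher with numeric key [10,8]: position i shifts by key[i mod 2].
On lower: l+10=v, o+8=w, w+10=g, e+8=m, r+10=b.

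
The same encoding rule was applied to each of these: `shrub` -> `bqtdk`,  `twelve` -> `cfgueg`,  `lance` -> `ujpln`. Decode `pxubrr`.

gossip

Shifts by position in shrub: pos 0: s→b (+9), pos 1: h→q (+9), pos 2: r→t (+2), pos 3: u→d (+9), pos 4: b→k (+9) — repeating every 3. The shifts repeat in a cycle of length 3: positions 0,1,… shift by +9, +9, +2, then the pattern repeats.
Decoding pxubrr: p−9=g, x−9=o, u−2=s, b−9=s, r−9=i, r−2=p.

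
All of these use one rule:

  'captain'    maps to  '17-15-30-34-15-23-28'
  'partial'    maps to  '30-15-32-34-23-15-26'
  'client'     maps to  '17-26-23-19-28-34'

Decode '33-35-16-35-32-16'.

suburb

c is letter #3 and maps to 17: an offset of 14. The number is (letter's place in the alphabet, a=1) + 14.
Undoing it on 33-35-16-35-32-16: 33→(33−14)÷1=19=s, 35→(35−14)÷1=21=u, 16→(16−14)÷1=2=b, 35→(35−14)÷1=21=u, 32→(32−14)÷1=18=r, 16→(16−14)÷1=2=b.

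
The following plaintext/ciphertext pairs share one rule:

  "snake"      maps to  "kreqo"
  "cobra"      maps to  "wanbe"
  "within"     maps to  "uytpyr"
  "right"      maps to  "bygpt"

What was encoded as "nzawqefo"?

blockade

Treating letters as 0–25, the rule is x ↦ 9x + 4 (mod 26).
Decoding nzawqefo: n(13)→3·(13−4)≡1=b; z(25)→3·(25−4)≡11=l; a(0)→3·(0−4)≡14=o; w(22)→3·(22−4)≡2=c; q(16)→3·(16−4)≡10=k; e(4)→3·(4−4)≡0=a; f(5)→3·(5−4)≡3=d; o(14)→3·(14−4)≡4=e (all mod 26).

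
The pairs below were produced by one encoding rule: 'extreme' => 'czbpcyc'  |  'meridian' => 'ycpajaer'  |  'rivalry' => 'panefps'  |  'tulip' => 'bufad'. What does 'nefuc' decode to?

value

This is an affine cipher: with a=0,…,z=25, each position x becomes (19x+4) mod 26.
Reversing it on nefuc: n(13)→11·(13−4)≡21=v; e(4)→11·(4−4)≡0=a; f(5)→11·(5−4)≡11=l; u(20)→11·(20−4)≡20=u; c(2)→11·(2−4)≡4=e (all mod 26).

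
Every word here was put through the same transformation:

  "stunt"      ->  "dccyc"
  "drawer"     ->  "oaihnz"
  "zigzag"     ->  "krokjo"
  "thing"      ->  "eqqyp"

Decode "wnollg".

Shifts by position in stunt: pos 0: s→d (+11), pos 1: t→c (+9), pos 2: u→c (+8), pos 3: n→y (+11), pos 4: t→c (+9) — repeating every 3. It's a Vigenère-style cipher with numeric key [11,9,8]: position i shifts by key[i mod 3].
Undoing it on wnollg: w−11=l, n−9=e, o−8=g, l−11=a, l−9=c, g−8=y.

legacy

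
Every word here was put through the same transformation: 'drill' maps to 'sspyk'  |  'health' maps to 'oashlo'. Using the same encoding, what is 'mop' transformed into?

wvt

The output letters match the input read backwards, each shifted +7: drill reversed is llird. The word is reversed, then every letter is shifted forward by 7.
For mop: reverse → pom; then shift: p+7=w, o+7=v, m+7=t.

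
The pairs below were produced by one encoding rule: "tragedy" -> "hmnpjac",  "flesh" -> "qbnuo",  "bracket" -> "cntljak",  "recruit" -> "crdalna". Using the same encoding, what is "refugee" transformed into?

The output letters match the input read backwards, each shifted +9: tragedy reversed is ydegart. Two steps: reverse the string, then apply a Caesar shift of +9.
For refugee: reverse → eegufer; then shift: e+9=n, e+9=n, g+9=p, u+9=d, f+9=o, e+9=n, r+9=a.

nnpdona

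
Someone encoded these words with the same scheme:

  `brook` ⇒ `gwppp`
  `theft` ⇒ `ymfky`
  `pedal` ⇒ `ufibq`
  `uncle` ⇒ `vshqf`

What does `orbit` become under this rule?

pwgjy

The shift depends on letter class: consonant b→g is +5, but vowel o→p is +1. Vowels shift forward by 1 and consonants shift forward by 5.
On orbit: o(vowel)+1=p, r(cons)+5=w, b(cons)+5=g, i(vowel)+1=j, t(cons)+5=y.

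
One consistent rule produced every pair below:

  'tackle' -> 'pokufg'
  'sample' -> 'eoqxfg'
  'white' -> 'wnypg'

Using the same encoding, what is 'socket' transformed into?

Each letter's alphabet position (a=0..z=25) is mapped through 11·x+14 mod 26 — an affine cipher.
For socket: s(18)→11·18+14≡4=e; o(14)→11·14+14≡12=m; c(2)→11·2+14≡10=k; k(10)→11·10+14≡20=u; e(4)→11·4+14≡6=g; t(19)→11·19+14≡15=p (all mod 26).

emkugp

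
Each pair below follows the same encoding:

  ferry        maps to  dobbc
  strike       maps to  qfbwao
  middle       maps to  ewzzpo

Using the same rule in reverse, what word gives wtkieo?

f(5)→d(3) and e(4)→o(14) fit y≡15x+6 (mod 26); the inverse of 15 mod 26 is 7. Each letter's alphabet position (a=0..z=25) is mapped through 15·x+6 mod 26 — an affine cipher.
Reversing it on wtkieo: w(22)→7·(22−6)≡8=i; t(19)→7·(19−6)≡13=n; k(10)→7·(10−6)≡2=c; i(8)→7·(8−6)≡14=o; e(4)→7·(4−6)≡12=m; o(14)→7·(14−6)≡4=e (all mod 26).

income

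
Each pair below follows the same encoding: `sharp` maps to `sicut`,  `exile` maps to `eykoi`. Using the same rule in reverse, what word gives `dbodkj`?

damage

Each letter shifts forward by its position index (0, 1, 2, …) — the shift grows by one for each successive letter.
Reversing it on dbodkj: d−0=d, b−1=a, o−2=m, d−3=a, k−4=g, j−5=e.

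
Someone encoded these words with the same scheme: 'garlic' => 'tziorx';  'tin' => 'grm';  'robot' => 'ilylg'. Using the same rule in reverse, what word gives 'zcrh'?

Each letter is replaced by its mirror in the alphabet: a↔z, b↔y, c↔x, and so on (the Atbash cipher).
Decoding zcrh: z↔a, c↔x, r↔i, h↔s.

axis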